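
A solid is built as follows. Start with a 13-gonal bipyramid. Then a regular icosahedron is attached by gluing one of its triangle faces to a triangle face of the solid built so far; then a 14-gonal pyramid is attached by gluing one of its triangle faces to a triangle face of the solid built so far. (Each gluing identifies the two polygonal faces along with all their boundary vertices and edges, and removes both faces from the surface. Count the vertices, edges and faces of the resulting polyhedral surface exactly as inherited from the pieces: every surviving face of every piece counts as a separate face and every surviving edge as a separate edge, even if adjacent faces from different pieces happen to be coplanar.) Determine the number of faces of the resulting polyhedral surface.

A 13-gonal bipyramid: V=15, E=39, F=26.
Attach a regular icosahedron (V=12, E=30, F=20) along a 3-gon: merge 3 vertices and 3 edges, delete both glued faces → V=24, E=66, F=44.
Attach a 14-gonal pyramid (V=15, E=28, F=15) along a 3-gon: merge 3 vertices and 3 edges, delete both glued faces → V=36, E=91, F=57.
Check: V − E + F = 36 − 91 + 57 = 2.

57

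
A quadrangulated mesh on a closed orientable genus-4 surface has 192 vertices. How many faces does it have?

χ = 2 − 2·4 = -6, and every face is a square so 4F = 2E.
V − E + F = -6 with E = 4F/2 gives 192 − (4/2 − 1)·F = -6, so F = 198 and E = 396.

198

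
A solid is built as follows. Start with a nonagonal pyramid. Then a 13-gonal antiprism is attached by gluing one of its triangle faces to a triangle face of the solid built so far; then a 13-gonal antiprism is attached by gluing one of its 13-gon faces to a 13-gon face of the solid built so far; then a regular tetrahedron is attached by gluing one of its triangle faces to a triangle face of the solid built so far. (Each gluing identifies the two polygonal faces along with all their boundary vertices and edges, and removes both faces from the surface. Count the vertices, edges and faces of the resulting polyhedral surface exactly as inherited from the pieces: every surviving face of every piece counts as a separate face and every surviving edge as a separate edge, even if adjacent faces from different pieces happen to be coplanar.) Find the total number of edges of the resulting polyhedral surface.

A nonagonal pyramid: V=10, E=18, F=10.
Attach a 13-gonal antiprism (V=26, E=52, F=28) along a 3-gon: merge 3 vertices and 3 edges, delete both glued faces → V=33, E=67, F=36.
Attach a 13-gonal antiprism (V=26, E=52, F=28) along a 13-gon: merge 13 vertices and 13 edges, delete both glued faces → V=46, E=106, F=62.
Attach a regular tetrahedron (V=4, E=6, F=4) along a 3-gon: merge 3 vertices and 3 edges, delete both glued faces → V=47, E=109, F=64.
Check: V − E + F = 47 − 109 + 64 = 2.

109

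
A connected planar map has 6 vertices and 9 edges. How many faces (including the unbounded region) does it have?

Euler's formula for a connected plane graph: V − E + F = 2, so F = 2 − 6 + 9 = 5.

5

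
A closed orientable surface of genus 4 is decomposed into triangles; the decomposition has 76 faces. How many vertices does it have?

32

χ = 2 − 2·4 = -6, and every face is a triangle so 3F = 2E.
E = 3·76/2 = 114. Then V = -6 + E − F = -6 + 114 − 76 = 32.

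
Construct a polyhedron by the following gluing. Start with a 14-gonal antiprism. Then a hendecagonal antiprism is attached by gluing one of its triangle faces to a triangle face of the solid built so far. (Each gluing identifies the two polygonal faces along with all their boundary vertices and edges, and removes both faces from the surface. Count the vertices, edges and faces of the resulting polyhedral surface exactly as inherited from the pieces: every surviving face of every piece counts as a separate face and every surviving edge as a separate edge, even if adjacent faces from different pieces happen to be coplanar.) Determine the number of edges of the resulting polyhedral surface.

A 14-gonal antiprism: V=28, E=56, F=30.
Attach a hendecagonal antiprism (V=22, E=44, F=24) along a 3-gon: merge 3 vertices and 3 edges, delete both glued faces → V=47, E=97, F=52.
Check: V − E + F = 47 − 97 + 52 = 2.

97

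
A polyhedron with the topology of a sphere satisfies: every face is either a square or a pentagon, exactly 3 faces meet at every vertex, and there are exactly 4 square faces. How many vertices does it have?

Let x be the number of pentagons; then F = 4 + x.
Edge–face incidences: 2E = 4·4 + 5·x = 16 + 5x.
Every vertex has degree 3, so 3V = 2E.
Euler: V − E + F = 2 ⇒ (2E)/3 − E + (4 + x) = 2.
Multiply by 6: 2·(2E) − 3·(2E) + 6·(4 + x) = 12, i.e. 24 + 6x − (16 + 5x) = 12.
Collecting terms: x + 8 = 12, so x = 4.
Then 2E = 16 + 5·4 = 36, so E = 18, V = 2E/3 = 12, F = 4 + 4 = 8.

12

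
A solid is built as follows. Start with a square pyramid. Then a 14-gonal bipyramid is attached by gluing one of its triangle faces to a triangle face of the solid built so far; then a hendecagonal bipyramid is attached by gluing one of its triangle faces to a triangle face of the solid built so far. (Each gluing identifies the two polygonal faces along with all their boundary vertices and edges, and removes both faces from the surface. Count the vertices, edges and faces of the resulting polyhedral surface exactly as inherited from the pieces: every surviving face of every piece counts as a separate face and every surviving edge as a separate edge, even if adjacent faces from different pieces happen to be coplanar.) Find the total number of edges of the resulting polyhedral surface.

A square pyramid: V=5, E=8, F=5.
Attach a 14-gonal bipyramid (V=16, E=42, F=28) along a 3-gon: merge 3 vertices and 3 edges, delete both glued faces → V=18, E=47, F=31.
Attach a hendecagonal bipyramid (V=13, E=33, F=22) along a 3-gon: merge 3 vertices and 3 edges, delete both glued faces → V=28, E=77, F=51.
Check: V − E + F = 28 − 77 + 51 = 2.

77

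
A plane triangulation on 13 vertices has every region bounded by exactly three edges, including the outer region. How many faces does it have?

In a plane triangulation 3F = 2E and V − E + F = 2, so F = 2V − 4 = 2·13 − 4 = 22.

22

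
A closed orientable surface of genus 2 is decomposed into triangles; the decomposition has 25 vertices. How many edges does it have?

χ = 2 − 2·2 = -2, and every face is a triangle so 3F = 2E.
V − E + F = -2 with E = 3F/2 gives 25 − (3/2 − 1)·F = -2, so F = 54 and E = 81.

81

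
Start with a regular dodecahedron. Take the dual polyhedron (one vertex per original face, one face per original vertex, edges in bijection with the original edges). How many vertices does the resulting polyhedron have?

12

The base solid has V = 20, E = 30, F = 12.
The dual swaps V and F and preserves E: V′ = F = 12, E′ = E = 30, F′ = V = 20.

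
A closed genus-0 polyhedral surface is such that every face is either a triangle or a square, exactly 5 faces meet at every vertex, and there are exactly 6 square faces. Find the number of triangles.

Let x be the number of triangles; then F = 6 + x.
Edge–face incidences: 2E = 4·6 + 3·x = 24 + 3x.
Every vertex has degree 5, so 5V = 2E.
Euler: V − E + F = 2 ⇒ (2E)/5 − E + (6 + x) = 2.
Multiply by 10: 2·(2E) − 5·(2E) + 10·(6 + x) = 20, i.e. 60 + 10x − 3·(24 + 3x) = 20.
Collecting terms: x − 12 = 20, so x = 32.
Then 2E = 24 + 3·32 = 120, so E = 60, V = 2E/5 = 24, F = 6 + 32 = 38.

32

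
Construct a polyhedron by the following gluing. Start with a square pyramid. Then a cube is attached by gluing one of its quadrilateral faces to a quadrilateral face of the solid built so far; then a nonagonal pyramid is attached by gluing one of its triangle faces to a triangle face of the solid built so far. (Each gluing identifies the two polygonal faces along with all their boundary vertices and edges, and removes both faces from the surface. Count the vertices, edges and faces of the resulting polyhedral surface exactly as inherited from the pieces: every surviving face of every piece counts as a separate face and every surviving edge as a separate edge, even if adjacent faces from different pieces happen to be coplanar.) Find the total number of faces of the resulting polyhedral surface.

A square pyramid: V=5, E=8, F=5.
Attach a cube (V=8, E=12, F=6) along a 4-gon: merge 4 vertices and 4 edges, delete both glued faces → V=9, E=16, F=9.
Attach a nonagonal pyramid (V=10, E=18, F=10) along a 3-gon: merge 3 vertices and 3 edges, delete both glued faces → V=16, E=31, F=17.
Check: V − E + F = 16 − 31 + 17 = 2.

17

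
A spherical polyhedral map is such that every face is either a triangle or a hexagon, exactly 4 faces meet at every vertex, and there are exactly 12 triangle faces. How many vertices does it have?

12

Let x be the number of hexagons; then F = 12 + x.
Edge–face incidences: 2E = 3·12 + 6·x = 36 + 6x.
Every vertex has degree 4, so 4V = 2E.
Euler: V − E + F = 2 ⇒ (2E)/4 − E + (12 + x) = 2.
Multiply by 8: 2·(2E) − 4·(2E) + 8·(12 + x) = 16, i.e. 96 + 8x − 2·(36 + 6x) = 16.
Collecting terms: −4x + 24 = 16, so −4x = −8, so x = 2.
Then 2E = 36 + 6·2 = 48, so E = 24, V = 2E/4 = 12, F = 12 + 2 = 14.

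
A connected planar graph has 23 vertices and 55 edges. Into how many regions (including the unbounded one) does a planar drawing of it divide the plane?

34

Euler's formula for a connected plane graph: V − E + F = 2, so F = 2 − 23 + 55 = 34.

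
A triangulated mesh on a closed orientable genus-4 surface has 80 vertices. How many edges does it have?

258

χ = 2 − 2·4 = -6, and every face is a triangle so 3F = 2E.
V − E + F = -6 with E = 3F/2 gives 80 − (3/2 − 1)·F = -6, so F = 172 and E = 258.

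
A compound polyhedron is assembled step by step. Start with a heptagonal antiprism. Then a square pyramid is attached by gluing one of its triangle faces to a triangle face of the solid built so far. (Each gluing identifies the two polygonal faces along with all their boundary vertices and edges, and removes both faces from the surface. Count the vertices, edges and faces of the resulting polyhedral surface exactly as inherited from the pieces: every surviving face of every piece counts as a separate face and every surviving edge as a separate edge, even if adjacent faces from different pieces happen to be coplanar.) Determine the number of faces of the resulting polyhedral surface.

19

A heptagonal antiprism: V=14, E=28, F=16.
Attach a square pyramid (V=5, E=8, F=5) along a 3-gon: merge 3 vertices and 3 edges, delete both glued faces → V=16, E=33, F=19.
Check: V − E + F = 16 − 33 + 19 = 2.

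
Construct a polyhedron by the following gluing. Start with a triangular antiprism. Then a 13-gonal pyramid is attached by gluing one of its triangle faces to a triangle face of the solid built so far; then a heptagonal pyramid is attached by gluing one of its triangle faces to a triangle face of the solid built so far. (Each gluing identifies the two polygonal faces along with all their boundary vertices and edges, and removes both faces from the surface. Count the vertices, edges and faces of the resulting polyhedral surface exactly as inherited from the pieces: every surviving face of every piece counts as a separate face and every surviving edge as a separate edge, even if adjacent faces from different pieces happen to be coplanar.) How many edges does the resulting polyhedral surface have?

A triangular antiprism: V=6, E=12, F=8.
Attach a 13-gonal pyramid (V=14, E=26, F=14) along a 3-gon: merge 3 vertices and 3 edges, delete both glued faces → V=17, E=35, F=20.
Attach a heptagonal pyramid (V=8, E=14, F=8) along a 3-gon: merge 3 vertices and 3 edges, delete both glued faces → V=22, E=46, F=26.
Check: V − E + F = 22 − 46 + 26 = 2.

46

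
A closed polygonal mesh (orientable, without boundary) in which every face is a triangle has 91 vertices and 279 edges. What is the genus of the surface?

2

Every face is a triangle and each edge borders two faces, so 3F = 2·279, giving F = 186.
χ = V − E + F = 91 − 279 + 186 = -2.
For a closed orientable surface χ = 2 − 2g, so g = (2 − (-2))/2 = 2.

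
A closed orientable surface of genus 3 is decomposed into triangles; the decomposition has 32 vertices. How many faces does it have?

χ = 2 − 2·3 = -4, and every face is a triangle so 3F = 2E.
V − E + F = -4 with E = 3F/2 gives 32 − (3/2 − 1)·F = -4, so F = 72 and E = 108.

72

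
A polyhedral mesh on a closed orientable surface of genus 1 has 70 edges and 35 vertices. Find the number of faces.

For a closed orientable surface of genus 1, χ = 2 − 2·1 = 0.
F = 0 − V + E = 0 − 35 + 70 = 35.

35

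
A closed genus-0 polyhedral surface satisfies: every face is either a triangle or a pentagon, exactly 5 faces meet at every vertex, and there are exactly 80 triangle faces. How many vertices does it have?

60

Let x be the number of pentagons; then F = 80 + x.
Edge–face incidences: 2E = 3·80 + 5·x = 240 + 5x.
Every vertex has degree 5, so 5V = 2E.
Euler: V − E + F = 2 ⇒ (2E)/5 − E + (80 + x) = 2.
Multiply by 10: 2·(2E) − 5·(2E) + 10·(80 + x) = 20, i.e. 800 + 10x − 3·(240 + 5x) = 20.
Collecting terms: −5x + 80 = 20, so −5x = −60, so x = 12.
Then 2E = 240 + 5·12 = 300, so E = 150, V = 2E/5 = 60, F = 80 + 12 = 92.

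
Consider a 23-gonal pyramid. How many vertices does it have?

A pyramid on an n-gon base has one n-gon and n triangles: V = 23 + 1 = 24, E = 2·23 = 46, F = 23 + 1 = 24.
Check: V − E + F = 24 − 46 + 24 = 2.

24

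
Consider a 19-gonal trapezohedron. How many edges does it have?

The n-trapezohedron (dual of the n-antiprism) has V = 2·19 + 2 = 40, E = 4·19 = 76, F = 2·19 = 38.
Check: V − E + F = 40 − 76 + 38 = 2.

76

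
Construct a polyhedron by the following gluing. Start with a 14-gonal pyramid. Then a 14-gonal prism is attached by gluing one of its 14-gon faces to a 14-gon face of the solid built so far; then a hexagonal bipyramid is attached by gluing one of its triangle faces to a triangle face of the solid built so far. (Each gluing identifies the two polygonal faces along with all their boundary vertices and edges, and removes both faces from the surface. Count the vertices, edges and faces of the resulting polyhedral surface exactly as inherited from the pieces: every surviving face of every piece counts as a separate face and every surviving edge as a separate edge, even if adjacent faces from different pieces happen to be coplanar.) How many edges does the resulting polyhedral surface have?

71

A 14-gonal pyramid: V=15, E=28, F=15.
Attach a 14-gonal prism (V=28, E=42, F=16) along a 14-gon: merge 14 vertices and 14 edges, delete both glued faces → V=29, E=56, F=29.
Attach a hexagonal bipyramid (V=8, E=18, F=12) along a 3-gon: merge 3 vertices and 3 edges, delete both glued faces → V=34, E=71, F=39.
Check: V − E + F = 34 − 71 + 39 = 2.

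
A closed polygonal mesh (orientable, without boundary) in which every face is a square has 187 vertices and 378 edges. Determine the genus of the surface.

Every face is a square and each edge borders two faces, so 4F = 2·378, giving F = 189.
χ = V − E + F = 187 − 378 + 189 = -2.
For a closed orientable surface χ = 2 − 2g, so g = (2 − (-2))/2 = 2.

2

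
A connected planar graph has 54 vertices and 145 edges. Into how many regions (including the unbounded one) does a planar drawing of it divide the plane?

Euler's formula for a connected plane graph: V − E + F = 2, so F = 2 − 54 + 145 = 93.

93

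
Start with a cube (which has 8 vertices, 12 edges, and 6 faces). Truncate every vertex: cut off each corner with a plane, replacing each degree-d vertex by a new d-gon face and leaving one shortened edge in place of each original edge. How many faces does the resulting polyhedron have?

Truncation replaces each original edge-end by a new vertex, so V′ = 2E = 24.
Each original edge survives, and each old vertex of degree d contributes d new edges; summing degrees gives Σd = 2E, so E′ = E + 2E = 3E = 36.
Each original face survives and each original vertex becomes one new face: F′ = F + V = 14.

14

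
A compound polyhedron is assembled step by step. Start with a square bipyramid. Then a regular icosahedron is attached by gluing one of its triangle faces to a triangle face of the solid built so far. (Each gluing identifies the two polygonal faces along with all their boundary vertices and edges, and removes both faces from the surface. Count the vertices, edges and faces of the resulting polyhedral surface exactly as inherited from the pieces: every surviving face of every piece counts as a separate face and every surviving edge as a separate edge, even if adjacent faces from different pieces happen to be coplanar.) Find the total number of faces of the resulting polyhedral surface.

A square bipyramid: V=6, E=12, F=8.
Attach a regular icosahedron (V=12, E=30, F=20) along a 3-gon: merge 3 vertices and 3 edges, delete both glued faces → V=15, E=39, F=26.
Check: V − E + F = 15 − 39 + 26 = 2.

26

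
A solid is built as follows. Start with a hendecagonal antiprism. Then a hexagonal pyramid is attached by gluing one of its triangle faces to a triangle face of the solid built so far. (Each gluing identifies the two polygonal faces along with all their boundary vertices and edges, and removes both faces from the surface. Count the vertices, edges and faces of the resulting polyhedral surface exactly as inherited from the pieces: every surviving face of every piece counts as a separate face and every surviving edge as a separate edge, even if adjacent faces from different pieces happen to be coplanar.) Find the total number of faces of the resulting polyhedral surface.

29

A hendecagonal antiprism: V=22, E=44, F=24.
Attach a hexagonal pyramid (V=7, E=12, F=7) along a 3-gon: merge 3 vertices and 3 edges, delete both glued faces → V=26, E=53, F=29.
Check: V − E + F = 26 − 53 + 29 = 2.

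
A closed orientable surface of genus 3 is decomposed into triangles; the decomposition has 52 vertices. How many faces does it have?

112

χ = 2 − 2·3 = -4, and every face is a triangle so 3F = 2E.
V − E + F = -4 with E = 3F/2 gives 52 − (3/2 − 1)·F = -4, so F = 112 and E = 168.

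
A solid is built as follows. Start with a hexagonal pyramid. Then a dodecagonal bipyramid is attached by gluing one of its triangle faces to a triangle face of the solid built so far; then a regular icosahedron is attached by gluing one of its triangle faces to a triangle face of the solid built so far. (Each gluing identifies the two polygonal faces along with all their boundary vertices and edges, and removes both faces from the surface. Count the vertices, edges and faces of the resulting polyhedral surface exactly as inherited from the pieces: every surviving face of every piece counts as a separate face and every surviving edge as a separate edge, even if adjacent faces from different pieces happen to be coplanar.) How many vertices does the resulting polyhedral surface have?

27

A hexagonal pyramid: V=7, E=12, F=7.
Attach a dodecagonal bipyramid (V=14, E=36, F=24) along a 3-gon: merge 3 vertices and 3 edges, delete both glued faces → V=18, E=45, F=29.
Attach a regular icosahedron (V=12, E=30, F=20) along a 3-gon: merge 3 vertices and 3 edges, delete both glued faces → V=27, E=72, F=47.
Check: V − E + F = 27 − 72 + 47 = 2.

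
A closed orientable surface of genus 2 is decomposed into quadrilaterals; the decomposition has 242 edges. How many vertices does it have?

119

χ = 2 − 2·2 = -2, and every face is a square so 4F = 2E.
F = 2E/4 = 121. Then V = -2 + E − F = -2 + 242 − 121 = 119.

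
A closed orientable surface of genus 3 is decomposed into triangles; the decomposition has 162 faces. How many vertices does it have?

77

χ = 2 − 2·3 = -4, and every face is a triangle so 3F = 2E.
E = 3·162/2 = 243. Then V = -4 + E − F = -4 + 243 − 162 = 77.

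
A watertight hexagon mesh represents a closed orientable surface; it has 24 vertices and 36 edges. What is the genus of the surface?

Every face is a hexagon and each edge borders two faces, so 6F = 2·36, giving F = 12.
χ = V − E + F = 24 − 36 + 12 = 0.
For a closed orientable surface χ = 2 − 2g, so g = (2 − (0))/2 = 1.

1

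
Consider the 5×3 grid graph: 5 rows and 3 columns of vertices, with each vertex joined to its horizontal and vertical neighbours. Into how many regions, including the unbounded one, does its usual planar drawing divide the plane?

9

The grid has V = 5·3 = 15 vertices and E = 5·2 + 3·4 = 22 edges.
F = 2 − V + E = 2 − 15 + 22 = 9.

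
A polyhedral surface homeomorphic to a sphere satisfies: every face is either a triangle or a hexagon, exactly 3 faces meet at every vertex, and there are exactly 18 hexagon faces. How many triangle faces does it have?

Let x be the number of triangles; then F = 18 + x.
Edge–face incidences: 2E = 6·18 + 3·x = 108 + 3x.
Every vertex has degree 3, so 3V = 2E.
Euler: V − E + F = 2 ⇒ (2E)/3 − E + (18 + x) = 2.
Multiply by 6: 2·(2E) − 3·(2E) + 6·(18 + x) = 12, i.e. 108 + 6x − (108 + 3x) = 12.
Collecting terms: 3x = 12, so x = 4.
Then 2E = 108 + 3·4 = 120, so E = 60, V = 2E/3 = 40, F = 18 + 4 = 22.

4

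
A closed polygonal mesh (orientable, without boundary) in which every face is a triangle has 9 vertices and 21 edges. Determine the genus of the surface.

Every face is a triangle and each edge borders two faces, so 3F = 2·21, giving F = 14.
χ = V − E + F = 9 − 21 + 14 = 2.
For a closed orientable surface χ = 2 − 2g, so g = (2 − (2))/2 = 0.

0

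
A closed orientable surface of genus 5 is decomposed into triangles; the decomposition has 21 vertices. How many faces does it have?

58

χ = 2 − 2·5 = -8, and every face is a triangle so 3F = 2E.
V − E + F = -8 with E = 3F/2 gives 21 − (3/2 − 1)·F = -8, so F = 58 and E = 87.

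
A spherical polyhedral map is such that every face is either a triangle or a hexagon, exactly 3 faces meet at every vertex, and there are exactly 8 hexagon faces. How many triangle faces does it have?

Let x be the number of triangles; then F = 8 + x.
Edge–face incidences: 2E = 6·8 + 3·x = 48 + 3x.
Every vertex has degree 3, so 3V = 2E.
Euler: V − E + F = 2 ⇒ (2E)/3 − E + (8 + x) = 2.
Multiply by 6: 2·(2E) − 3·(2E) + 6·(8 + x) = 12, i.e. 48 + 6x − (48 + 3x) = 12.
Collecting terms: 3x = 12, so x = 4.
Then 2E = 48 + 3·4 = 60, so E = 30, V = 2E/3 = 20, F = 8 + 4 = 12.

4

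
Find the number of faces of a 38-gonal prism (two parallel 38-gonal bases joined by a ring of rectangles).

A prism on an n-gon has two n-gon bases and n rectangular sides: V = 2·38 = 76, E = 3·38 = 114, F = 38 + 2 = 40.

40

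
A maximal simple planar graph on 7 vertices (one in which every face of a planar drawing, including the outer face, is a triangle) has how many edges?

In a plane triangulation 3F = 2E and V − E + F = 2, so E = 3V − 6 = 3·7 − 6 = 15.

15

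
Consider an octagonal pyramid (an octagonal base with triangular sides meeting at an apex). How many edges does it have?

16

A pyramid on an n-gon base has one n-gon and n triangles: V = 8 + 1 = 9, E = 2·8 = 16, F = 8 + 1 = 9.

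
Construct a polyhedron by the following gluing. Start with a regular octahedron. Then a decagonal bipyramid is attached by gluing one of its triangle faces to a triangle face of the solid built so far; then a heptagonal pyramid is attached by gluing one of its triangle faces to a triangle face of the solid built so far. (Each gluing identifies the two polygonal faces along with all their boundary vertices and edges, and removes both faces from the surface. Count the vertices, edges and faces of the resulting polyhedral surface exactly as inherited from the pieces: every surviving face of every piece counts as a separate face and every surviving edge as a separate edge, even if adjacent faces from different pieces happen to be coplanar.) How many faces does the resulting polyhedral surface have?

A regular octahedron: V=6, E=12, F=8.
Attach a decagonal bipyramid (V=12, E=30, F=20) along a 3-gon: merge 3 vertices and 3 edges, delete both glued faces → V=15, E=39, F=26.
Attach a heptagonal pyramid (V=8, E=14, F=8) along a 3-gon: merge 3 vertices and 3 edges, delete both glued faces → V=20, E=50, F=32.
Check: V − E + F = 20 − 50 + 32 = 2.

32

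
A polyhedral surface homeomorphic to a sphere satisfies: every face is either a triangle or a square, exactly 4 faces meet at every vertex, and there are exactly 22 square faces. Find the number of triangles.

8

Let x be the number of triangles; then F = 22 + x.
Edge–face incidences: 2E = 4·22 + 3·x = 88 + 3x.
Every vertex has degree 4, so 4V = 2E.
Euler: V − E + F = 2 ⇒ (2E)/4 − E + (22 + x) = 2.
Multiply by 8: 2·(2E) − 4·(2E) + 8·(22 + x) = 16, i.e. 176 + 8x − 2·(88 + 3x) = 16.
Collecting terms: 2x = 16, so x = 8.
Then 2E = 88 + 3·8 = 112, so E = 56, V = 2E/4 = 28, F = 22 + 8 = 30.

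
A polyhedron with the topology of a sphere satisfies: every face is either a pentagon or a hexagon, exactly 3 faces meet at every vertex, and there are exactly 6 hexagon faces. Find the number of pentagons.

Let x be the number of pentagons; then F = 6 + x.
Edge–face incidences: 2E = 6·6 + 5·x = 36 + 5x.
Every vertex has degree 3, so 3V = 2E.
Euler: V − E + F = 2 ⇒ (2E)/3 − E + (6 + x) = 2.
Multiply by 6: 2·(2E) − 3·(2E) + 6·(6 + x) = 12, i.e. 36 + 6x − (36 + 5x) = 12.
Collecting terms: x = 12.
Then 2E = 36 + 5·12 = 96, so E = 48, V = 2E/3 = 32, F = 6 + 12 = 18.

12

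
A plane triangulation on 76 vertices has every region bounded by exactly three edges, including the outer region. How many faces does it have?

148

In a plane triangulation 3F = 2E and V − E + F = 2, so F = 2V − 4 = 2·76 − 4 = 148.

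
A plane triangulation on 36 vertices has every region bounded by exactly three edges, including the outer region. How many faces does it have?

In a plane triangulation 3F = 2E and V − E + F = 2, so F = 2V − 4 = 2·36 − 4 = 68.

68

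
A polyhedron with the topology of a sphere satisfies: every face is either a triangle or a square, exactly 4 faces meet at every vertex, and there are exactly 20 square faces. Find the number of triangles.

Let x be the number of triangles; then F = 20 + x.
Edge–face incidences: 2E = 4·20 + 3·x = 80 + 3x.
Every vertex has degree 4, so 4V = 2E.
Euler: V − E + F = 2 ⇒ (2E)/4 − E + (20 + x) = 2.
Multiply by 8: 2·(2E) − 4·(2E) + 8·(20 + x) = 16, i.e. 160 + 8x − 2·(80 + 3x) = 16.
Collecting terms: 2x = 16, so x = 8.
Then 2E = 80 + 3·8 = 104, so E = 52, V = 2E/4 = 26, F = 20 + 8 = 28.

8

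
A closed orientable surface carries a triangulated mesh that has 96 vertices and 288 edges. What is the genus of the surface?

1

Every face is a triangle and each edge borders two faces, so 3F = 2·288, giving F = 192.
χ = V − E + F = 96 − 288 + 192 = 0.
For a closed orientable surface χ = 2 − 2g, so g = (2 − (0))/2 = 1.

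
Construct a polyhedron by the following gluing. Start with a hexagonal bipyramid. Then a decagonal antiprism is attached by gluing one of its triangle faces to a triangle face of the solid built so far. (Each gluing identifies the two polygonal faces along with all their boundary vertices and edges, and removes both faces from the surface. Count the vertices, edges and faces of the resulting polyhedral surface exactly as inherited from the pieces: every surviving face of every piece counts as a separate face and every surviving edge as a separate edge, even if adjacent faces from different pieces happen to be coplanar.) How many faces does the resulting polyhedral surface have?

32

A hexagonal bipyramid: V=8, E=18, F=12.
Attach a decagonal antiprism (V=20, E=40, F=22) along a 3-gon: merge 3 vertices and 3 edges, delete both glued faces → V=25, E=55, F=32.
Check: V − E + F = 25 − 55 + 32 = 2.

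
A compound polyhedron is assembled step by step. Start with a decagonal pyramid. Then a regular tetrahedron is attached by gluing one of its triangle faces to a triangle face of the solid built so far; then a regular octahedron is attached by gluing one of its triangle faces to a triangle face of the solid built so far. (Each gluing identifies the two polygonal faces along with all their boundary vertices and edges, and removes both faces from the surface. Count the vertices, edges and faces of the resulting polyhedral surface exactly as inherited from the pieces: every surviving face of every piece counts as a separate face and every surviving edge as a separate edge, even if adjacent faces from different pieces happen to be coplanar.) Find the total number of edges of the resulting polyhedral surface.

A decagonal pyramid: V=11, E=20, F=11.
Attach a regular tetrahedron (V=4, E=6, F=4) along a 3-gon: merge 3 vertices and 3 edges, delete both glued faces → V=12, E=23, F=13.
Attach a regular octahedron (V=6, E=12, F=8) along a 3-gon: merge 3 vertices and 3 edges, delete both glued faces → V=15, E=32, F=19.
Check: V − E + F = 15 − 32 + 19 = 2.

32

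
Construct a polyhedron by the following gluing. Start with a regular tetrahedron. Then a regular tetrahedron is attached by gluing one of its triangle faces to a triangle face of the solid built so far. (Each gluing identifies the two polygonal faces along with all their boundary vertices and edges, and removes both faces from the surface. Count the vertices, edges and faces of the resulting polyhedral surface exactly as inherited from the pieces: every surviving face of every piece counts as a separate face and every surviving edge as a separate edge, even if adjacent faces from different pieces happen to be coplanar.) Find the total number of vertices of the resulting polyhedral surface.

A regular tetrahedron: V=4, E=6, F=4.
Attach a regular tetrahedron (V=4, E=6, F=4) along a 3-gon: merge 3 vertices and 3 edges, delete both glued faces → V=5, E=9, F=6.
Check: V − E + F = 5 − 9 + 6 = 2.

5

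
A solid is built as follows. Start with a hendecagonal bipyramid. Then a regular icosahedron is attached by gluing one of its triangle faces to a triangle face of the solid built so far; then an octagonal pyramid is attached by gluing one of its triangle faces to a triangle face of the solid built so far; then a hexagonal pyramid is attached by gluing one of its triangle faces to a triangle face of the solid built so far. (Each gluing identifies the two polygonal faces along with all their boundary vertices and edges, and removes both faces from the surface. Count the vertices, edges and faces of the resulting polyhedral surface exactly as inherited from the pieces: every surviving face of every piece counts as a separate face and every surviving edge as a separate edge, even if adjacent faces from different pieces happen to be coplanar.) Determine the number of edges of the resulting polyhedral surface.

82

A hendecagonal bipyramid: V=13, E=33, F=22.
Attach a regular icosahedron (V=12, E=30, F=20) along a 3-gon: merge 3 vertices and 3 edges, delete both glued faces → V=22, E=60, F=40.
Attach an octagonal pyramid (V=9, E=16, F=9) along a 3-gon: merge 3 vertices and 3 edges, delete both glued faces → V=28, E=73, F=47.
Attach a hexagonal pyramid (V=7, E=12, F=7) along a 3-gon: merge 3 vertices and 3 edges, delete both glued faces → V=32, E=82, F=52.
Check: V − E + F = 32 − 82 + 52 = 2.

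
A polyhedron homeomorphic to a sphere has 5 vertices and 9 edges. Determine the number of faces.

6

Here V − E + F = 2.
F = 2 − V + E = 2 − 5 + 9 = 6.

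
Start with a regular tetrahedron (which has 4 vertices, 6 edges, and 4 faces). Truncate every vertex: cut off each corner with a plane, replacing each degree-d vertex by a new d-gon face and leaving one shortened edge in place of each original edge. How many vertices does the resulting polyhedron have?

12

Truncation replaces each original edge-end by a new vertex, so V′ = 2E = 12.
Each original edge survives, and each old vertex of degree d contributes d new edges; summing degrees gives Σd = 2E, so E′ = E + 2E = 3E = 18.
Each original face survives and each original vertex becomes one new face: F′ = F + V = 8.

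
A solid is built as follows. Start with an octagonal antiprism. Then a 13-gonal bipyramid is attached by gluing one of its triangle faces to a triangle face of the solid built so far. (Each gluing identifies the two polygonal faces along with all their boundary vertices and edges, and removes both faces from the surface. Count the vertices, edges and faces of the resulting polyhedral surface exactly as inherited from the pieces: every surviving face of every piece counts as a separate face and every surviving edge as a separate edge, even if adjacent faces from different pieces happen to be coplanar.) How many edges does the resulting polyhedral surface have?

68

An octagonal antiprism: V=16, E=32, F=18.
Attach a 13-gonal bipyramid (V=15, E=39, F=26) along a 3-gon: merge 3 vertices and 3 edges, delete both glued faces → V=28, E=68, F=42.
Check: V − E + F = 28 − 68 + 42 = 2.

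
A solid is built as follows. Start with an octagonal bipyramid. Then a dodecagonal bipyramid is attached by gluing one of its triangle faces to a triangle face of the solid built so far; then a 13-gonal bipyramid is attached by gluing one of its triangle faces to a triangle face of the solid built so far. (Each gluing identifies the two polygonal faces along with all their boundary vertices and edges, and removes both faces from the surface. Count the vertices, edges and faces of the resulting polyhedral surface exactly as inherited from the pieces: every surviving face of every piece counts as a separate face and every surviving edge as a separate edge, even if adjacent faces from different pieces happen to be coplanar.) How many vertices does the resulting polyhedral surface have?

An octagonal bipyramid: V=10, E=24, F=16.
Attach a dodecagonal bipyramid (V=14, E=36, F=24) along a 3-gon: merge 3 vertices and 3 edges, delete both glued faces → V=21, E=57, F=38.
Attach a 13-gonal bipyramid (V=15, E=39, F=26) along a 3-gon: merge 3 vertices and 3 edges, delete both glued faces → V=33, E=93, F=62.
Check: V − E + F = 33 − 93 + 62 = 2.

33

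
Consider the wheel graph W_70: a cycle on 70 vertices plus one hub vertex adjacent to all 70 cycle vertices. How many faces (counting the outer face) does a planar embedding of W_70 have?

W_70 has V = 70 + 1 = 71 vertices and E = 2·70 = 140 edges.
By Euler's formula F = 2 − V + E = 2 − 71 + 140 = 71.

71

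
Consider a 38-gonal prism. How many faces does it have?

A prism on an n-gon has two n-gon bases and n rectangular sides: V = 2·38 = 76, E = 3·38 = 114, F = 38 + 2 = 40.

40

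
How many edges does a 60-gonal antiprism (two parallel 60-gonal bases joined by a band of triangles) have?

240

An antiprism on an n-gon has two n-gon caps and 2n triangles: V = 2·60 = 120, E = 4·60 = 240, F = 2·60 + 2 = 122.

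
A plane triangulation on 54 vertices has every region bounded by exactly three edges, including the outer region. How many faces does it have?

In a plane triangulation 3F = 2E and V − E + F = 2, so F = 2V − 4 = 2·54 − 4 = 104.

104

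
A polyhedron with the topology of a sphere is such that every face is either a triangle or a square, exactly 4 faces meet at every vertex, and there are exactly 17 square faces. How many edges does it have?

46

Let x be the number of triangles; then F = 17 + x.
Edge–face incidences: 2E = 4·17 + 3·x = 68 + 3x.
Every vertex has degree 4, so 4V = 2E.
Euler: V − E + F = 2 ⇒ (2E)/4 − E + (17 + x) = 2.
Multiply by 8: 2·(2E) − 4·(2E) + 8·(17 + x) = 16, i.e. 136 + 8x − 2·(68 + 3x) = 16.
Collecting terms: 2x = 16, so x = 8.
Then 2E = 68 + 3·8 = 92, so E = 46, V = 2E/4 = 23, F = 17 + 8 = 25.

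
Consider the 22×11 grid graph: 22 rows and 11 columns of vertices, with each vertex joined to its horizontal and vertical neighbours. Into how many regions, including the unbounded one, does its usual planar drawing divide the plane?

The grid has V = 22·11 = 242 vertices and E = 22·10 + 11·21 = 451 edges.
F = 2 − V + E = 2 − 242 + 451 = 211.

211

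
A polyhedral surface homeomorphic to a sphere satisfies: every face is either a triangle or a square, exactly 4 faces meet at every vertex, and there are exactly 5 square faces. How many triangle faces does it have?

Let x be the number of triangles; then F = 5 + x.
Edge–face incidences: 2E = 4·5 + 3·x = 20 + 3x.
Every vertex has degree 4, so 4V = 2E.
Euler: V − E + F = 2 ⇒ (2E)/4 − E + (5 + x) = 2.
Multiply by 8: 2·(2E) − 4·(2E) + 8·(5 + x) = 16, i.e. 40 + 8x − 2·(20 + 3x) = 16.
Collecting terms: 2x = 16, so x = 8.
Then 2E = 20 + 3·8 = 44, so E = 22, V = 2E/4 = 11, F = 5 + 8 = 13.

8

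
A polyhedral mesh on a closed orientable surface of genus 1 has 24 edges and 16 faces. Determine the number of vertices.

8

For a closed orientable surface of genus 1, χ = 2 − 2·1 = 0.
V = 0 + E − F = 0 + 24 − 16 = 8.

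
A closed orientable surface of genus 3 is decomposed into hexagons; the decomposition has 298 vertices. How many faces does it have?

151

χ = 2 − 2·3 = -4, and every face is a hexagon so 6F = 2E.
V − E + F = -4 with E = 6F/2 gives 298 − (6/2 − 1)·F = -4, so F = 151 and E = 453.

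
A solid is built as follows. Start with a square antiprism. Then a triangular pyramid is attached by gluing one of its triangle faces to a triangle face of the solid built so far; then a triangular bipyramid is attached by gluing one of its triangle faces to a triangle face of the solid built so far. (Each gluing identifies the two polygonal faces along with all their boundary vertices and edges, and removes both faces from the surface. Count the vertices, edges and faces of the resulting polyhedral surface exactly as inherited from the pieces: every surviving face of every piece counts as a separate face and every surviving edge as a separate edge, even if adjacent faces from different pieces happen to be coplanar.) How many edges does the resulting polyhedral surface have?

25

A square antiprism: V=8, E=16, F=10.
Attach a triangular pyramid (V=4, E=6, F=4) along a 3-gon: merge 3 vertices and 3 edges, delete both glued faces → V=9, E=19, F=12.
Attach a triangular bipyramid (V=5, E=9, F=6) along a 3-gon: merge 3 vertices and 3 edges, delete both glued faces → V=11, E=25, F=16.
Check: V − E + F = 11 − 25 + 16 = 2.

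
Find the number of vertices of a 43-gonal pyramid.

44

A pyramid on an n-gon base has one n-gon and n triangles: V = 43 + 1 = 44, E = 2·43 = 86, F = 43 + 1 = 44.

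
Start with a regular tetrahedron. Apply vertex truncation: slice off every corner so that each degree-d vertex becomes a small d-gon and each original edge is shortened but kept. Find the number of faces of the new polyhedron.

8

The base solid has V = 4, E = 6, F = 4.
Truncation replaces each original edge-end by a new vertex, so V′ = 2E = 12.
Each original edge survives, and each old vertex of degree d contributes d new edges; summing degrees gives Σd = 2E, so E′ = E + 2E = 3E = 18.
Each original face survives and each original vertex becomes one new face: F′ = F + V = 8.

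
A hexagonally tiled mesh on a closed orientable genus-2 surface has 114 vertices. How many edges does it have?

174

χ = 2 − 2·2 = -2, and every face is a hexagon so 6F = 2E.
V − E + F = -2 with E = 6F/2 gives 114 − (6/2 − 1)·F = -2, so F = 58 and E = 174.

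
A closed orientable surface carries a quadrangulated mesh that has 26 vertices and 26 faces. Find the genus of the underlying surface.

1

Every face is a square, so 2E = 4·26 = 104, giving E = 52.
χ = V − E + F = 26 − 52 + 26 = 0.
For a closed orientable surface χ = 2 − 2g, so g = (2 − (0))/2 = 1.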